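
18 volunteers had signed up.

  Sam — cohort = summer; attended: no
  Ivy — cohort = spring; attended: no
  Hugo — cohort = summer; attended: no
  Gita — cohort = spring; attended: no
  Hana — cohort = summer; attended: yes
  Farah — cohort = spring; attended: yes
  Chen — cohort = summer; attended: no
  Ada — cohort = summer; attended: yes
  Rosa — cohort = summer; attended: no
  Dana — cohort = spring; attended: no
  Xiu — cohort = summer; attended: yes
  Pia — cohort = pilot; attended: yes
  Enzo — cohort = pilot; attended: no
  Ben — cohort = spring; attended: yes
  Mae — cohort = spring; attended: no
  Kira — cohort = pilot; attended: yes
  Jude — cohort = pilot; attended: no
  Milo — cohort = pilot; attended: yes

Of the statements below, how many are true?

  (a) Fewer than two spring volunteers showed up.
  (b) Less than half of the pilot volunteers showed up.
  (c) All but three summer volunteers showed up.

0

(a) spring: |A| = 6, |A ∩ B| = 2; needs |A ∩ B| < 2 — false.
(b) pilot: |A| = 5, |A ∩ B| = 3; needs |A ∩ B| < |A ∖ B| — false.
(c) summer: |A| = 7, |A ∩ B| = 3; needs |A ∖ B| = 3 — false.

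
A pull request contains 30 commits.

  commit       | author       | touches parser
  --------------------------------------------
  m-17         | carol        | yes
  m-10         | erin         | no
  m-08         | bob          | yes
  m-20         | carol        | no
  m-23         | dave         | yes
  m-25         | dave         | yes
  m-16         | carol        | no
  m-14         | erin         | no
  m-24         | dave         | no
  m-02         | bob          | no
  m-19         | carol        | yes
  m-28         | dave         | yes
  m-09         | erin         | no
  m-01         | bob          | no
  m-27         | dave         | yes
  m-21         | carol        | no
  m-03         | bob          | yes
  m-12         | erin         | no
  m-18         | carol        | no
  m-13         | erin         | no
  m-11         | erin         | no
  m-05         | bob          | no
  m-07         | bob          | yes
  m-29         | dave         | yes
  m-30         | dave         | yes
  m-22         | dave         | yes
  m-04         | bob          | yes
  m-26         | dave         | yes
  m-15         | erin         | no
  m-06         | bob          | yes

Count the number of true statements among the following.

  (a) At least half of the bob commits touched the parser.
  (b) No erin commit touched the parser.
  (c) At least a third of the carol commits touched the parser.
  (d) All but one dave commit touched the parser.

(a) bob: |A| = 8, |A ∩ B| = 5; needs |A ∩ B| ≥ |A ∖ B| — true.
(b) erin: |A| = 7, |A ∩ B| = 0; needs A ∩ B = ∅ (|A ∩ B| = 0) — true.
(c) carol: |A| = 6, |A ∩ B| = 2; needs |A ∩ B| / |A| ≥ 1/3 — true.
(d) dave: |A| = 9, |A ∩ B| = 8; needs |A ∖ B| = 1 — true.

4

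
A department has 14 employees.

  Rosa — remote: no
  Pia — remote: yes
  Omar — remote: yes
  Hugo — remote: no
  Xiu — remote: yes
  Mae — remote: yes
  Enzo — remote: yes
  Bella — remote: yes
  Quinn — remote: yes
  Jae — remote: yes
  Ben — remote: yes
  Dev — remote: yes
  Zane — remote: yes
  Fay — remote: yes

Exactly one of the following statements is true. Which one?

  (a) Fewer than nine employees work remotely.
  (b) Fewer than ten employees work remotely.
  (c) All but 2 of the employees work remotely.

|A| = 14, |A ∩ B| = 12, |A ∖ B| = 2.
(a) requires |A ∩ B| < 9: false.
(b) requires |A ∩ B| < 10: false.
(c) requires |A ∖ B| = 2: true.

(c)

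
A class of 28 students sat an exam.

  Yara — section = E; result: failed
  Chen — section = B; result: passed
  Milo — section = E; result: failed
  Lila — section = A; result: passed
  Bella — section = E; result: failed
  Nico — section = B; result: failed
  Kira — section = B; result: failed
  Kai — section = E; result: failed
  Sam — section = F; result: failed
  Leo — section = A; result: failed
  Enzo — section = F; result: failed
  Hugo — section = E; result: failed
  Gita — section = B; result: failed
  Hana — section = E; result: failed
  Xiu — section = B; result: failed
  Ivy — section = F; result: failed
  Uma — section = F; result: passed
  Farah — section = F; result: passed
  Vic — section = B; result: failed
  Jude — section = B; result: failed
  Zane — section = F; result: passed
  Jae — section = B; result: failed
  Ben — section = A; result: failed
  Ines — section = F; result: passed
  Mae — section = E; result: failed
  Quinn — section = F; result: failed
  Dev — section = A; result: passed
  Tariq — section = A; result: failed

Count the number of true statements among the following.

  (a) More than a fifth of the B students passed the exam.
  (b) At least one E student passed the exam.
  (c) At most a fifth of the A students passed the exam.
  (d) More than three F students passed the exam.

(a) B: |A| = 8, |A ∩ B| = 1; needs |A ∩ B| / |A| > 1/5 — false.
(b) E: |A| = 7, |A ∩ B| = 0; needs A ∩ B ≠ ∅ (|A ∩ B| ≥ 1) — false.
(c) A: |A| = 5, |A ∩ B| = 2; needs |A ∩ B| / |A| ≤ 1/5 — false.
(d) F: |A| = 8, |A ∩ B| = 4; needs |A ∩ B| > 3 — true.

1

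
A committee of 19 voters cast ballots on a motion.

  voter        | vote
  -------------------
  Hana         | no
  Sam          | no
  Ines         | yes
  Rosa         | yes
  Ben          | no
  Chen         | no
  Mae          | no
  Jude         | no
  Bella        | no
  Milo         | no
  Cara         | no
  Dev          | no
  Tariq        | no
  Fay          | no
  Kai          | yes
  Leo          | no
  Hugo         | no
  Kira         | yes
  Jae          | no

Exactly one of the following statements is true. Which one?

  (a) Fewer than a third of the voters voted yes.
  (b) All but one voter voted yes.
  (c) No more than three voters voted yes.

(a)

|A| = 19, |A ∩ B| = 4, |A ∖ B| = 15.
(a) requires |A ∩ B| / |A| < 1/3: true.
(b) requires |A ∖ B| = 1: false.
(c) requires |A ∩ B| ≤ 3: false.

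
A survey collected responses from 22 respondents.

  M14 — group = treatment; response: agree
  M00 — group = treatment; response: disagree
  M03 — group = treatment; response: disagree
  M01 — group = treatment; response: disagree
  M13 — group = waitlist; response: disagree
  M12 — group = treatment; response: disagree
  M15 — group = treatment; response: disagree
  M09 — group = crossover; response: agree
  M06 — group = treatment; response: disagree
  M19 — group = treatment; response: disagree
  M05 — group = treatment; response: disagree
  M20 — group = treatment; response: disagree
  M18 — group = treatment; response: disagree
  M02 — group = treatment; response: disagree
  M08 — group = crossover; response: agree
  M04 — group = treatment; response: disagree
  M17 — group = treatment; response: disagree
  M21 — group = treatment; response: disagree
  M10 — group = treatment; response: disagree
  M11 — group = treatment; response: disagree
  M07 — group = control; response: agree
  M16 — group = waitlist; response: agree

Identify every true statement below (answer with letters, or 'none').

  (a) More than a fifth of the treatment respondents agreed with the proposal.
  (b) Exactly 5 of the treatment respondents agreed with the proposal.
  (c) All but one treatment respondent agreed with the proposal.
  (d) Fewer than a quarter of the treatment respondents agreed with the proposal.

|A| = 17, |A ∩ B| = 1, |A ∖ B| = 16.
(a) |A ∩ B| / |A| > 1/5: fails.
(b) |A ∩ B| = 5: fails.
(c) |A ∖ B| = 1: fails.
(d) |A ∩ B| / |A| < 1/4: holds.

(d)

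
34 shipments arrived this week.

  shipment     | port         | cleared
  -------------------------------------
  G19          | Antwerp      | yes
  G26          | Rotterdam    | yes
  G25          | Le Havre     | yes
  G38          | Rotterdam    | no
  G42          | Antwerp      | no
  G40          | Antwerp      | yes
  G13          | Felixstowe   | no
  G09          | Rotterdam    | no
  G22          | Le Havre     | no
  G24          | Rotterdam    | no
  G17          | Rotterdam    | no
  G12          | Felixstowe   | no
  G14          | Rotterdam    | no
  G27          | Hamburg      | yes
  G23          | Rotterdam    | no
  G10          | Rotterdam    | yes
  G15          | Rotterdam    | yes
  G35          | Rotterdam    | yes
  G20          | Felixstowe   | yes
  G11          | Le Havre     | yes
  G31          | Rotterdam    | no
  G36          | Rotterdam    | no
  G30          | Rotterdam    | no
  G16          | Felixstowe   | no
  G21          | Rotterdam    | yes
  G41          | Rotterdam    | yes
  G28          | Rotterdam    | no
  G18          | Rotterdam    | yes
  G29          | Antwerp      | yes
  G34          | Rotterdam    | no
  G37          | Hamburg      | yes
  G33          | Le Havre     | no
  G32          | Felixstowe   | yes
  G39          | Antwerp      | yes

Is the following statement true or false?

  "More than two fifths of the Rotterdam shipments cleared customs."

The determiner here denotes the relation: |A ∩ B| / |A| > 2/5.
|A| = 18, |A ∩ B| = 7, |A ∖ B| = 11.
|A ∩ B|/|A| = 7/18, so the statement is false.

False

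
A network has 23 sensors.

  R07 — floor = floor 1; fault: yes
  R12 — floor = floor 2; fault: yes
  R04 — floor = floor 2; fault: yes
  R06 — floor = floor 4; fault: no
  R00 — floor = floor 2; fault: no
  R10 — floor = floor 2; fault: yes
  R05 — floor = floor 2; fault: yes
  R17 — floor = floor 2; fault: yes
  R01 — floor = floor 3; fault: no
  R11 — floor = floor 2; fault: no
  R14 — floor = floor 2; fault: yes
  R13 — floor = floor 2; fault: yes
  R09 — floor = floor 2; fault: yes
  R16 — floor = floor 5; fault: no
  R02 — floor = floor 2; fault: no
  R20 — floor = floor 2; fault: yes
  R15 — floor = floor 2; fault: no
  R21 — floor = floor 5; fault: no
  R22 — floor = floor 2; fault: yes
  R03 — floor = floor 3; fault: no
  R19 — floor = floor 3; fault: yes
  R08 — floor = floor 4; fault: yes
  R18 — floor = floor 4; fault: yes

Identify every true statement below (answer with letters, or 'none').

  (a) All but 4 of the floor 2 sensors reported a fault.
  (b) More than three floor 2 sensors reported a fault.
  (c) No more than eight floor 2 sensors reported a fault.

(a), (b)

|A| = 14, |A ∩ B| = 10, |A ∖ B| = 4.
(a) |A ∖ B| = 4: holds.
(b) |A ∩ B| > 3: holds.
(c) |A ∩ B| ≤ 8: fails.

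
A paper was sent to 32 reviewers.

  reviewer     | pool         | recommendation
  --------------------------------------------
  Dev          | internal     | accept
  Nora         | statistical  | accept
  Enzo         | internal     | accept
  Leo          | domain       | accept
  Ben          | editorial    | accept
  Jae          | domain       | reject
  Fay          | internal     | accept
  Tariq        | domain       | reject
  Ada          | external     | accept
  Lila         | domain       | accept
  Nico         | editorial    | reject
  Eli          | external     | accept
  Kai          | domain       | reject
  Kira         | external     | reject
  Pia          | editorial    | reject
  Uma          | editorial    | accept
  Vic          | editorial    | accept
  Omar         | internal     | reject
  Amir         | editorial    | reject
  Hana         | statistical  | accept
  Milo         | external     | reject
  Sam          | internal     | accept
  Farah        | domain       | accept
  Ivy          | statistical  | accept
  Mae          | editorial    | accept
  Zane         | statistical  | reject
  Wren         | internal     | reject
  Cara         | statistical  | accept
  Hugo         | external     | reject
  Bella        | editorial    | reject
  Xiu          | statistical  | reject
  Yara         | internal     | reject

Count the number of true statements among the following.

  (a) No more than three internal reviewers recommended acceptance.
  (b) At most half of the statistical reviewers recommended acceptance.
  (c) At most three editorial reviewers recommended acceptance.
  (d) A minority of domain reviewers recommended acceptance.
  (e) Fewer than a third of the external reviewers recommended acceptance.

0

(a) internal: |A| = 7, |A ∩ B| = 4; needs |A ∩ B| ≤ 3 — false.
(b) statistical: |A| = 6, |A ∩ B| = 4; needs |A ∩ B| ≤ |A ∖ B| — false.
(c) editorial: |A| = 8, |A ∩ B| = 4; needs |A ∩ B| ≤ 3 — false.
(d) domain: |A| = 6, |A ∩ B| = 3; needs |A ∩ B| < |A ∖ B| — false.
(e) external: |A| = 5, |A ∩ B| = 2; needs |A ∩ B| / |A| < 1/3 — false.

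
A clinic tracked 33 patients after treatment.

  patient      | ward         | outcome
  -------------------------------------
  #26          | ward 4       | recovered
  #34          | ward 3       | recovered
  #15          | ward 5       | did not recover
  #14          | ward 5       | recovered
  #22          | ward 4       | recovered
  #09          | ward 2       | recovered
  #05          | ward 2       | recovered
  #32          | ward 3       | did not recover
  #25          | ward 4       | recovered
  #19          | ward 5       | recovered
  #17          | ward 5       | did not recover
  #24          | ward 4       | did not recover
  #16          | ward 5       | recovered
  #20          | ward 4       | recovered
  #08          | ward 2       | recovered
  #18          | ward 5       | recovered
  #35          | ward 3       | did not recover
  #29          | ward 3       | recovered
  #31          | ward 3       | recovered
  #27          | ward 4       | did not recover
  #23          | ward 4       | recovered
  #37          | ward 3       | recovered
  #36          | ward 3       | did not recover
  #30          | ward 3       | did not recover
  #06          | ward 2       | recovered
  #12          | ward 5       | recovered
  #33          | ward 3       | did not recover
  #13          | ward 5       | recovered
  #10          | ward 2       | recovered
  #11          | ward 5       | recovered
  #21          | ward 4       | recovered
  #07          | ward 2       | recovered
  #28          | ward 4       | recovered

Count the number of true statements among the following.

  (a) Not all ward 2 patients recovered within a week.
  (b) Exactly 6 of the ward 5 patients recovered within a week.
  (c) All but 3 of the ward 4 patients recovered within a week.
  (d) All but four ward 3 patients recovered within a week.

(a) ward 2: |A| = 6, |A ∩ B| = 6; needs A ⊄ B (|A ∖ B| ≥ 1) — false.
(b) ward 5: |A| = 9, |A ∩ B| = 7; needs |A ∩ B| = 6 — false.
(c) ward 4: |A| = 9, |A ∩ B| = 7; needs |A ∖ B| = 3 — false.
(d) ward 3: |A| = 9, |A ∩ B| = 4; needs |A ∖ B| = 4 — false.

0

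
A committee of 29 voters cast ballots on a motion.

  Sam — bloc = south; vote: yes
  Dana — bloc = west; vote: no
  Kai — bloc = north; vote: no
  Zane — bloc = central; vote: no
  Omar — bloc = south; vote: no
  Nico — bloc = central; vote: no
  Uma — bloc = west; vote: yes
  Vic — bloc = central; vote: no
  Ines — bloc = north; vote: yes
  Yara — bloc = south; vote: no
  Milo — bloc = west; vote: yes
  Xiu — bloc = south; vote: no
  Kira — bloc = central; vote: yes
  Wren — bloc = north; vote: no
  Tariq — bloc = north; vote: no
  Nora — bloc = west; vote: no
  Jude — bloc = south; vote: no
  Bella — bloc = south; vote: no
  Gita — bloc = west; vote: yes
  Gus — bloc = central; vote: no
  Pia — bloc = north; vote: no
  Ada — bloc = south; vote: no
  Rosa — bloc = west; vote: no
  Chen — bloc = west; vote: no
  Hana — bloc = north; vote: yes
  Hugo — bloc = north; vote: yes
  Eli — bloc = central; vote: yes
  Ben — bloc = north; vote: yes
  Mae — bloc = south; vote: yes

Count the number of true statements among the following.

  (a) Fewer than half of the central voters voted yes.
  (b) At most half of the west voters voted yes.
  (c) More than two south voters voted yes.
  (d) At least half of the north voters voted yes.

(a) central: |A| = 6, |A ∩ B| = 2; needs |A ∩ B| < |A ∖ B| — true.
(b) west: |A| = 7, |A ∩ B| = 3; needs |A ∩ B| ≤ |A ∖ B| — true.
(c) south: |A| = 8, |A ∩ B| = 2; needs |A ∩ B| > 2 — false.
(d) north: |A| = 8, |A ∩ B| = 4; needs |A ∩ B| ≥ |A ∖ B| — true.

3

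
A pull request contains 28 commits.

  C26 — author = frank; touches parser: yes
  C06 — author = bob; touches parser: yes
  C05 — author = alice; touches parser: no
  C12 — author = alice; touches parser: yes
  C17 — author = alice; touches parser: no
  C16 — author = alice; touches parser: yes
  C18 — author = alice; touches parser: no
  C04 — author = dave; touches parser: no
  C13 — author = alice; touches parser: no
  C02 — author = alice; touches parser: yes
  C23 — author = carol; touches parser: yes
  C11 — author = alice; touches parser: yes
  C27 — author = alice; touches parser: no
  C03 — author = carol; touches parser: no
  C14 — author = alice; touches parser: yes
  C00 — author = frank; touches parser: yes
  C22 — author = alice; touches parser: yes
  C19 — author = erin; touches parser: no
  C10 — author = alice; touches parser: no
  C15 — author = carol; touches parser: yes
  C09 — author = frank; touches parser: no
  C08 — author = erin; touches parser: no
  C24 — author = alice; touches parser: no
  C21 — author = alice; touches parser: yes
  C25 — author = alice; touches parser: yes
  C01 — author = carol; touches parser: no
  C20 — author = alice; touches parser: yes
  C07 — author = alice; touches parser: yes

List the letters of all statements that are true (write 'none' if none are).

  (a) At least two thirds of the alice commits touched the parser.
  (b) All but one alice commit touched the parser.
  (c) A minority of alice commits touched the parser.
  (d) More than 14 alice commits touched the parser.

|A| = 17, |A ∩ B| = 10, |A ∖ B| = 7.
(a) |A ∩ B| / |A| ≥ 2/3: fails.
(b) |A ∖ B| = 1: fails.
(c) |A ∩ B| < |A ∖ B|: fails.
(d) |A ∩ B| > 14: fails.

none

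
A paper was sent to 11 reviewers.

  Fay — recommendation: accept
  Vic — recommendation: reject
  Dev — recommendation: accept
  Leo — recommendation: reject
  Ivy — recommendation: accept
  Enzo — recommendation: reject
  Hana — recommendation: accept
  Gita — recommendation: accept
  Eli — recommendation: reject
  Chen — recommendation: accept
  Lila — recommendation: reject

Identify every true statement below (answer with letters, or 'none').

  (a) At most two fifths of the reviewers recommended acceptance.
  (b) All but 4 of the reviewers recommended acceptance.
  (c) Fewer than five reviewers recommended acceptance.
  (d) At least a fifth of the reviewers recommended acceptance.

(d)

|A| = 11, |A ∩ B| = 6, |A ∖ B| = 5.
(a) |A ∩ B| / |A| ≤ 2/5: fails.
(b) |A ∖ B| = 4: fails.
(c) |A ∩ B| < 5: fails.
(d) |A ∩ B| / |A| ≥ 1/5: holds.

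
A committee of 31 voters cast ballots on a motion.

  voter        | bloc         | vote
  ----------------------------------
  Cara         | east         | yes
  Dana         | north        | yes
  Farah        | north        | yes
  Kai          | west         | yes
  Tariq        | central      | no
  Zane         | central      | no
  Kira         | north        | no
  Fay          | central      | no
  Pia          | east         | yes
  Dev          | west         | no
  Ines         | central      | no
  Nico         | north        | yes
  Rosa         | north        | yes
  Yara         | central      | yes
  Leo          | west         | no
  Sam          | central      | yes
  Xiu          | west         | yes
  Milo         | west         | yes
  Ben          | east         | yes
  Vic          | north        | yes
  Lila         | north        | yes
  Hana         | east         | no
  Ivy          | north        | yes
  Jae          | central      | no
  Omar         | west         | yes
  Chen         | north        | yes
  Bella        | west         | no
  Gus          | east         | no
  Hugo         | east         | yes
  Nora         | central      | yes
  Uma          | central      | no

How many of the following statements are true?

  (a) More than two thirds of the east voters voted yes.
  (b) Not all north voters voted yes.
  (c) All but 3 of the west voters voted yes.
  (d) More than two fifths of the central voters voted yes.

(a) east: |A| = 6, |A ∩ B| = 4; needs |A ∩ B| / |A| > 2/3 — false.
(b) north: |A| = 9, |A ∩ B| = 8; needs A ⊄ B (|A ∖ B| ≥ 1) — true.
(c) west: |A| = 7, |A ∩ B| = 4; needs |A ∖ B| = 3 — true.
(d) central: |A| = 9, |A ∩ B| = 3; needs |A ∩ B| / |A| > 2/5 — false.

2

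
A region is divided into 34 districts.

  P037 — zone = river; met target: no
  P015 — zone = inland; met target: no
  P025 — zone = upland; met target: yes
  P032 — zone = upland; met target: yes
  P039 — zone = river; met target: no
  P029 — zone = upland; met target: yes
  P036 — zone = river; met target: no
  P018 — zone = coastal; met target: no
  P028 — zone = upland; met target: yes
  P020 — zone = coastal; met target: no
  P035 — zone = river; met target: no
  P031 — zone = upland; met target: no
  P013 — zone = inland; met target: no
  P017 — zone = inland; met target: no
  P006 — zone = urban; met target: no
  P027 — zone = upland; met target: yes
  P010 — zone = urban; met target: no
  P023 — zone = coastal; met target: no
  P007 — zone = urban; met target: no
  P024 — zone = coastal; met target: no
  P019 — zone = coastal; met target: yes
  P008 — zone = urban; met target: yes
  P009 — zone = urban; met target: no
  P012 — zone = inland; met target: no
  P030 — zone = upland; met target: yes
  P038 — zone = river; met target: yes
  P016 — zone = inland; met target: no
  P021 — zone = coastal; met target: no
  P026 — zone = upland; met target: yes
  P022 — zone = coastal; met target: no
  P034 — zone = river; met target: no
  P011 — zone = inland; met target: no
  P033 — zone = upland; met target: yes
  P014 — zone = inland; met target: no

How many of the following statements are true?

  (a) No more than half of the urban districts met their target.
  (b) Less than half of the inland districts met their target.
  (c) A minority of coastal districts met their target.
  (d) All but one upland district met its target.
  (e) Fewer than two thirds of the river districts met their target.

5

(a) urban: |A| = 5, |A ∩ B| = 1; needs |A ∩ B| ≤ |A ∖ B| — true.
(b) inland: |A| = 7, |A ∩ B| = 0; needs |A ∩ B| < |A ∖ B| — true.
(c) coastal: |A| = 7, |A ∩ B| = 1; needs |A ∩ B| < |A ∖ B| — true.
(d) upland: |A| = 9, |A ∩ B| = 8; needs |A ∖ B| = 1 — true.
(e) river: |A| = 6, |A ∩ B| = 1; needs |A ∩ B| / |A| < 2/3 — true.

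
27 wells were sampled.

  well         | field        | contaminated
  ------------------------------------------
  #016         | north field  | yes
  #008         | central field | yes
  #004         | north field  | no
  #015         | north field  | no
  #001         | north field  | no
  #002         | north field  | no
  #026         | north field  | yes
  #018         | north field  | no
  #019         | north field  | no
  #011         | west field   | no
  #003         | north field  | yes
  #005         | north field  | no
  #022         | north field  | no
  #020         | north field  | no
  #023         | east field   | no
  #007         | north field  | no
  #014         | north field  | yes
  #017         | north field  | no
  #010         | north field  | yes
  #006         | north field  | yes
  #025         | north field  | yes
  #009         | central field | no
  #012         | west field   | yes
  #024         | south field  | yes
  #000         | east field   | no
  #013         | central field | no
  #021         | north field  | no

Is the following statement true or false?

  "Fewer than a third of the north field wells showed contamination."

False

'Fewer than a third of the north field wells showed contamination' holds iff |A ∩ B| / |A| < 1/3.
|A| = 19, |A ∩ B| = 7, |A ∖ B| = 12.
|A ∩ B|/|A| = 7/19, so the statement is false.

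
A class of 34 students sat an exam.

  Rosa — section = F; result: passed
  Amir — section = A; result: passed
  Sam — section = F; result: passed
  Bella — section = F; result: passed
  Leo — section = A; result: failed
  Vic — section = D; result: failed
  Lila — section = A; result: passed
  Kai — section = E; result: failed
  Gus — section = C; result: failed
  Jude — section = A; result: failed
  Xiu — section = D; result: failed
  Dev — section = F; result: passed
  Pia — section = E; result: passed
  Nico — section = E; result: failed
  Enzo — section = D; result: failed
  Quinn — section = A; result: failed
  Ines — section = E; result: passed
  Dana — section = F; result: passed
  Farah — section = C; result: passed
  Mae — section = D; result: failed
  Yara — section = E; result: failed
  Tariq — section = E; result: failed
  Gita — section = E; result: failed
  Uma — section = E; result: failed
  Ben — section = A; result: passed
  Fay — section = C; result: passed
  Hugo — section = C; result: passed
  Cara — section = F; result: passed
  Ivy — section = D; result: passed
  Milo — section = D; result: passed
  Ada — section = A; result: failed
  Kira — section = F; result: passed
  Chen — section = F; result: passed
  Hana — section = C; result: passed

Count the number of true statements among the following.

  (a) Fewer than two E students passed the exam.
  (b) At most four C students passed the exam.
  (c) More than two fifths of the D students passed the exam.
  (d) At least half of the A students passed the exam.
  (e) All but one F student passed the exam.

1

(a) E: |A| = 8, |A ∩ B| = 2; needs |A ∩ B| < 2 — false.
(b) C: |A| = 5, |A ∩ B| = 4; needs |A ∩ B| ≤ 4 — true.
(c) D: |A| = 6, |A ∩ B| = 2; needs |A ∩ B| / |A| > 2/5 — false.
(d) A: |A| = 7, |A ∩ B| = 3; needs |A ∩ B| ≥ |A ∖ B| — false.
(e) F: |A| = 8, |A ∩ B| = 8; needs |A ∖ B| = 1 — false.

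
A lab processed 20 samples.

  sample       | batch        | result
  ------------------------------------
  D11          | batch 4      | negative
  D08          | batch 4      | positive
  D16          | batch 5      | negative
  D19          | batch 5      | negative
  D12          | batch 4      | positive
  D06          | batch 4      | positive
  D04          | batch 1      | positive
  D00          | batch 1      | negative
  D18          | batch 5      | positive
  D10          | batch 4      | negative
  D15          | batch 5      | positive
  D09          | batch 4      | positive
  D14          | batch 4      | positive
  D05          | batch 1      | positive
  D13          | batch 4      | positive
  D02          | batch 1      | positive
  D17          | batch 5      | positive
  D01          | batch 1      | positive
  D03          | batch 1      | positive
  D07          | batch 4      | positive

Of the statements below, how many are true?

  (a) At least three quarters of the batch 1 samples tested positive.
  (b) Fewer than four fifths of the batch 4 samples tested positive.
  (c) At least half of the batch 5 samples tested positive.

(a) batch 1: |A| = 6, |A ∩ B| = 5; needs |A ∩ B| / |A| ≥ 3/4 — true.
(b) batch 4: |A| = 9, |A ∩ B| = 7; needs |A ∩ B| / |A| < 4/5 — true.
(c) batch 5: |A| = 5, |A ∩ B| = 3; needs |A ∩ B| ≥ |A ∖ B| — true.

3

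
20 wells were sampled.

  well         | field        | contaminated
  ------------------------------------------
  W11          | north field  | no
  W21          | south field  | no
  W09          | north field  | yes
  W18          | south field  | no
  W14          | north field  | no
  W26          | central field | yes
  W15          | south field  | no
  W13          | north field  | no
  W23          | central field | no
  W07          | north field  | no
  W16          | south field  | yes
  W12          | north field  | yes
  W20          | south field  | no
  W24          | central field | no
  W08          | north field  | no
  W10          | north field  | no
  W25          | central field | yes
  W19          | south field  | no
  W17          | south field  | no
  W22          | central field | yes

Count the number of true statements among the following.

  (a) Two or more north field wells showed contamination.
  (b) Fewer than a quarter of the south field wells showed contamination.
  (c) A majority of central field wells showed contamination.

(a) north field: |A| = 8, |A ∩ B| = 2; needs |A ∩ B| ≥ 2 — true.
(b) south field: |A| = 7, |A ∩ B| = 1; needs |A ∩ B| / |A| < 1/4 — true.
(c) central field: |A| = 5, |A ∩ B| = 3; needs |A ∩ B| > |A ∖ B| — true.

3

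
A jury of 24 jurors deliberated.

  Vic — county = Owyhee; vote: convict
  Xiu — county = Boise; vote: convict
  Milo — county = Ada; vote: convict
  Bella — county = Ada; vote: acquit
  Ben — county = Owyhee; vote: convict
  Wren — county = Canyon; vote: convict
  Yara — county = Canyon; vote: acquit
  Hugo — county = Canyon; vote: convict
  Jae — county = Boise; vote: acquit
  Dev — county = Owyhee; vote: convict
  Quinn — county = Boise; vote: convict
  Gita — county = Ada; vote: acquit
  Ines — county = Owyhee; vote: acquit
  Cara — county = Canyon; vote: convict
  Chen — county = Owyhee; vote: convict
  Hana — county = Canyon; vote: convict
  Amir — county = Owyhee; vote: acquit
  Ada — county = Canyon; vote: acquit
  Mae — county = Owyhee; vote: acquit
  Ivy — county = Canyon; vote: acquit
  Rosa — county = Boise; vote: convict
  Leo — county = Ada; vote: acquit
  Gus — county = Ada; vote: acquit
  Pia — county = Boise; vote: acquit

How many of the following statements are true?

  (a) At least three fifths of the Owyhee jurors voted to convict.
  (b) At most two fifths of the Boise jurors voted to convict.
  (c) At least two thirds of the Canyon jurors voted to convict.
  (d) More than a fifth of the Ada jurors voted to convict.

(a) Owyhee: |A| = 7, |A ∩ B| = 4; needs |A ∩ B| / |A| ≥ 3/5 — false.
(b) Boise: |A| = 5, |A ∩ B| = 3; needs |A ∩ B| / |A| ≤ 2/5 — false.
(c) Canyon: |A| = 7, |A ∩ B| = 4; needs |A ∩ B| / |A| ≥ 2/3 — false.
(d) Ada: |A| = 5, |A ∩ B| = 1; needs |A ∩ B| / |A| > 1/5 — false.

0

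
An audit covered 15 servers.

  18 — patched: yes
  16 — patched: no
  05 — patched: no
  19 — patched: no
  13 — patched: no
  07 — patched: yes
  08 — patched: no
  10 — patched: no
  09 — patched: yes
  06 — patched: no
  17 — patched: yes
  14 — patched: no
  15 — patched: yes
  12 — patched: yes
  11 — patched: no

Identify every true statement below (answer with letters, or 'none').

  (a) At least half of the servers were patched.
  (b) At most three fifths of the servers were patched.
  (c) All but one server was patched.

|A| = 15, |A ∩ B| = 6, |A ∖ B| = 9.
(a) |A ∩ B| ≥ |A ∖ B|: fails.
(b) |A ∩ B| / |A| ≤ 3/5: holds.
(c) |A ∖ B| = 1: fails.

(b)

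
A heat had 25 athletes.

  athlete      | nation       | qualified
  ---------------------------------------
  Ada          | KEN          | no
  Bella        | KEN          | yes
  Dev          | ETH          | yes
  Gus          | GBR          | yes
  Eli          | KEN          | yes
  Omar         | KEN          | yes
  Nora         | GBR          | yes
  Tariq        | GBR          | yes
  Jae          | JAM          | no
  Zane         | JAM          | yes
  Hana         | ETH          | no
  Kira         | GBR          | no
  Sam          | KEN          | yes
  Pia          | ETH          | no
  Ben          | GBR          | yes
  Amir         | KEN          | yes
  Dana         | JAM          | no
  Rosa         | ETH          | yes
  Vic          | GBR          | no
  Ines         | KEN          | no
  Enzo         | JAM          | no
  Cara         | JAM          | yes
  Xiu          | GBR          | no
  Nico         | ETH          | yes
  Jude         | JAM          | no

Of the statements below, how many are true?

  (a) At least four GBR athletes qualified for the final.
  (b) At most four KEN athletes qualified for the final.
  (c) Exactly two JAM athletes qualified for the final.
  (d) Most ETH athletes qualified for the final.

3

(a) GBR: |A| = 7, |A ∩ B| = 4; needs |A ∩ B| ≥ 4 — true.
(b) KEN: |A| = 7, |A ∩ B| = 5; needs |A ∩ B| ≤ 4 — false.
(c) JAM: |A| = 6, |A ∩ B| = 2; needs |A ∩ B| = 2 — true.
(d) ETH: |A| = 5, |A ∩ B| = 3; needs |A ∩ B| > |A ∖ B| — true.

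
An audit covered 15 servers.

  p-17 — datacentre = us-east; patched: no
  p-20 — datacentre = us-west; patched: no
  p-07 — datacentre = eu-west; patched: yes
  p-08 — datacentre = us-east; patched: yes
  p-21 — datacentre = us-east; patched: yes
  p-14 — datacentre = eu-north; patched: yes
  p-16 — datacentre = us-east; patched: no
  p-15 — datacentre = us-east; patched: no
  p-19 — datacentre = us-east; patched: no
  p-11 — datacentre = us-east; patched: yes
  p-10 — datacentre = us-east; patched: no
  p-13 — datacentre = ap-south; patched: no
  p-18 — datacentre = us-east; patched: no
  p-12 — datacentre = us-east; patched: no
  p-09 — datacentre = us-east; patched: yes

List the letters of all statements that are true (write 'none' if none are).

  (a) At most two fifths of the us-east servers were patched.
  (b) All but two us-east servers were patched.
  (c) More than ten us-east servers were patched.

(a)

|A| = 11, |A ∩ B| = 4, |A ∖ B| = 7.
(a) |A ∩ B| / |A| ≤ 2/5: holds.
(b) |A ∖ B| = 2: fails.
(c) |A ∩ B| > 10: fails.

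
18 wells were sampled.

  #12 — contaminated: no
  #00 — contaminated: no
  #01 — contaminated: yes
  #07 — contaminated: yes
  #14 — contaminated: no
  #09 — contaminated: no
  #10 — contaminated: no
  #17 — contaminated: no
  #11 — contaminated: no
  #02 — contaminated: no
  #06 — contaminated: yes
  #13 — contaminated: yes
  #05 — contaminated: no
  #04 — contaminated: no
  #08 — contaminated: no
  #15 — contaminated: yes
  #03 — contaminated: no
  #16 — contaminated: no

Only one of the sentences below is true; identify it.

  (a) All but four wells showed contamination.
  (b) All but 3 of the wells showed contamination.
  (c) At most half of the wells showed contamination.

|A| = 18, |A ∩ B| = 5, |A ∖ B| = 13.
(a) requires |A ∖ B| = 4: false.
(b) requires |A ∖ B| = 3: false.
(c) requires |A ∩ B| ≤ |A ∖ B|: true.

(c)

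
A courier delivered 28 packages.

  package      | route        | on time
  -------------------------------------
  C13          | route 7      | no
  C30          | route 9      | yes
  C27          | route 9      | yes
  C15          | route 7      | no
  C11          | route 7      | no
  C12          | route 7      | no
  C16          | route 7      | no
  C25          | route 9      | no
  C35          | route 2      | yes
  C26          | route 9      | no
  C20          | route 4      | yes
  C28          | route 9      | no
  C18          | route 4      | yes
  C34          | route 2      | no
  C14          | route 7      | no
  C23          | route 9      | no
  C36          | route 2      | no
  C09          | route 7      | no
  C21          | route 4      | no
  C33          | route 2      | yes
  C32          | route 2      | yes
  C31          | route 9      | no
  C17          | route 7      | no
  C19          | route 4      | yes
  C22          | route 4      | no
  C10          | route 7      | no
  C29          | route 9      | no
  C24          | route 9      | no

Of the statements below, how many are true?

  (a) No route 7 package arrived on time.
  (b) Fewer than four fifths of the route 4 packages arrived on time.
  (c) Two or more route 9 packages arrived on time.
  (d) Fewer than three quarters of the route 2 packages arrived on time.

(a) route 7: |A| = 9, |A ∩ B| = 0; needs A ∩ B = ∅ (|A ∩ B| = 0) — true.
(b) route 4: |A| = 5, |A ∩ B| = 3; needs |A ∩ B| / |A| < 4/5 — true.
(c) route 9: |A| = 9, |A ∩ B| = 2; needs |A ∩ B| ≥ 2 — true.
(d) route 2: |A| = 5, |A ∩ B| = 3; needs |A ∩ B| / |A| < 3/4 — true.

4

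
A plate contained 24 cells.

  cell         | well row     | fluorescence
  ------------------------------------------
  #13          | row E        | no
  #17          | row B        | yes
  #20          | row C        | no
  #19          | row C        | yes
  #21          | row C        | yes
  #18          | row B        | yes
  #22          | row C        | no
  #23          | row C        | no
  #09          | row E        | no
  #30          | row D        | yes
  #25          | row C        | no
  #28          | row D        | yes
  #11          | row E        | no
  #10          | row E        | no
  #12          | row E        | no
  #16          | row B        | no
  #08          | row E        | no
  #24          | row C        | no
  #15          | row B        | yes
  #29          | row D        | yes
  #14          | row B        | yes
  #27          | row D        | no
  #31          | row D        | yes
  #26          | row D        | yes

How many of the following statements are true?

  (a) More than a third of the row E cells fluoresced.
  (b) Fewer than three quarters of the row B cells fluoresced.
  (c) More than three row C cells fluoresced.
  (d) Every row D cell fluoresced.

(a) row E: |A| = 6, |A ∩ B| = 0; needs |A ∩ B| / |A| > 1/3 — false.
(b) row B: |A| = 5, |A ∩ B| = 4; needs |A ∩ B| / |A| < 3/4 — false.
(c) row C: |A| = 7, |A ∩ B| = 2; needs |A ∩ B| > 3 — false.
(d) row D: |A| = 6, |A ∩ B| = 5; needs A ⊆ B, i.e. every element of A is in B (|A ∖ B| = 0) — false.

0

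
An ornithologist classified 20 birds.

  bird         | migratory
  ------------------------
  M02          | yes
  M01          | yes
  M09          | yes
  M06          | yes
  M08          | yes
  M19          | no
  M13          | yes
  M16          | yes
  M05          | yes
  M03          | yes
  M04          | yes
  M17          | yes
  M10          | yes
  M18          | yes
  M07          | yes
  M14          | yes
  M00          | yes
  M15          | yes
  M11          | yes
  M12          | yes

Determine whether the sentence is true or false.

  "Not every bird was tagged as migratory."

True

The determiner here denotes the relation: A ⊄ B (|A ∖ B| ≥ 1).
|A| = 20, |A ∩ B| = 19, |A ∖ B| = 1.
So the statement is true.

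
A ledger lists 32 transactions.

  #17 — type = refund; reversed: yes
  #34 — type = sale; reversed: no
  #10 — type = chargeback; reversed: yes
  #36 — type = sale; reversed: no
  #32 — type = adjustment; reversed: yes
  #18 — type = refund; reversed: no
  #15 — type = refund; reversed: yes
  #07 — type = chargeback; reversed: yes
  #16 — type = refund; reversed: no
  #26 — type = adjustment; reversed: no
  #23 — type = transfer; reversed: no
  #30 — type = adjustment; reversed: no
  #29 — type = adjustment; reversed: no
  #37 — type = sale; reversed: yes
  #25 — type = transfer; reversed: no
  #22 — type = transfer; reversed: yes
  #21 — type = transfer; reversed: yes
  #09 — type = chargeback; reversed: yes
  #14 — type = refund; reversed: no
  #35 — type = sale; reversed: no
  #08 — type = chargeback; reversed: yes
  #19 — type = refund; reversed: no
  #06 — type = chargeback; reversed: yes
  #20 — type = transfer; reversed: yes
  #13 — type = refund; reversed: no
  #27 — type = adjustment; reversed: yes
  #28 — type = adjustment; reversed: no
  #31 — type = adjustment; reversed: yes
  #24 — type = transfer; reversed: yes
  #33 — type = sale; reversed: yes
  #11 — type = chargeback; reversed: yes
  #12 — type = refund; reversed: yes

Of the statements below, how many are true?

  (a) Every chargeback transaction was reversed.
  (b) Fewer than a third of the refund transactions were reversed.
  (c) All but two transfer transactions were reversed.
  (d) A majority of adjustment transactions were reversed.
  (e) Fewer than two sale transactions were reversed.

2

(a) chargeback: |A| = 6, |A ∩ B| = 6; needs A ⊆ B, i.e. every element of A is in B (|A ∖ B| = 0) — true.
(b) refund: |A| = 8, |A ∩ B| = 3; needs |A ∩ B| / |A| < 1/3 — false.
(c) transfer: |A| = 6, |A ∩ B| = 4; needs |A ∖ B| = 2 — true.
(d) adjustment: |A| = 7, |A ∩ B| = 3; needs |A ∩ B| > |A ∖ B| — false.
(e) sale: |A| = 5, |A ∩ B| = 2; needs |A ∩ B| < 2 — false.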